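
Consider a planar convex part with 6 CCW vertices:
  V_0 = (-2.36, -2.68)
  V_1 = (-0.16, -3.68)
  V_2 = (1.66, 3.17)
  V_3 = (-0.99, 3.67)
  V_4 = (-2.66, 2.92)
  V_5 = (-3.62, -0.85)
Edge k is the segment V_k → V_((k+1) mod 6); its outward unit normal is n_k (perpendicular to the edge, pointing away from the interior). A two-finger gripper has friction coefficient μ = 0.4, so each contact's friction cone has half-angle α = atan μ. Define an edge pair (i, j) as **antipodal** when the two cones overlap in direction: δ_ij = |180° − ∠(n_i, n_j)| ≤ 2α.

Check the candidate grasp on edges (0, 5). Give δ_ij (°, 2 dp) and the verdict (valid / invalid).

δ = 148.99°, invalid

α = atan 0.4 = 21.80°;  2α = 43.60°
edge 0: e_0 = (+2.20, -1.00);  n_0 = (-0.4138, -0.9104)
edge 5: e_5 = (+1.26, -1.83);  n_5 = (-0.8236, -0.5671)
∠(n_0, n_5) = 31.01°
δ = |180° − 31.01°| = 148.99°
148.99° > 2α = 43.60°  →  invalid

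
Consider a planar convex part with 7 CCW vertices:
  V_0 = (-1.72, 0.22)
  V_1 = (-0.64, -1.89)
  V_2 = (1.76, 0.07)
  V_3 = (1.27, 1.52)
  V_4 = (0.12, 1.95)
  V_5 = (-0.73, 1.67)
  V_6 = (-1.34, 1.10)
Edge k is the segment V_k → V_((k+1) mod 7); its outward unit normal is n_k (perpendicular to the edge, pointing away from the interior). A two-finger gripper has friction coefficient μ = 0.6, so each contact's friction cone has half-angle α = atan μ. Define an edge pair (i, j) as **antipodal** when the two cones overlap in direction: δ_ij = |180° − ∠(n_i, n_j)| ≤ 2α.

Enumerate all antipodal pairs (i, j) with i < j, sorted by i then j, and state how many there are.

count = 7; pairs: (0,2), (0,3), (1,3), (1,4), (1,5), (1,6), (2,6)

α = atan 0.6 = 30.96°;  2α = 61.93°
n_0 = (-0.8902, -0.4556)
n_1 = (+0.6325, -0.7745)
n_2 = (+0.9474, +0.3201)
n_3 = (+0.3502, +0.9367)
n_4 = (-0.3129, +0.9498)
n_5 = (-0.6827, +0.7307)
n_6 = (-0.9181, +0.3964)
  (0,1): δ = 77.87°  ·
  (0,2): δ = 8.43°  ✓
  (0,3): δ = 42.39°  ✓
  (0,4): δ = 81.13°  ·
  (0,5): δ = 105.95°  ·
  (0,6): δ = 129.54°  ·
  (1,2): δ = 110.57°  ·
  (1,3): δ = 59.74°  ✓
  (1,4): δ = 21.00°  ✓
  (1,5): δ = 3.82°  ✓
  (1,6): δ = 27.41°  ✓
  (2,3): δ = 129.17°  ·
  (2,4): δ = 90.44°  ·
  (2,5): δ = 65.61°  ·
  (2,6): δ = 42.03°  ✓
  (3,4): δ = 141.27°  ·
  (3,5): δ = 116.44°  ·
  (3,6): δ = 92.85°  ·
  (4,5): δ = 155.17°  ·
  (4,6): δ = 131.59°  ·
  (5,6): δ = 156.41°  ·
antipodal pairs: 7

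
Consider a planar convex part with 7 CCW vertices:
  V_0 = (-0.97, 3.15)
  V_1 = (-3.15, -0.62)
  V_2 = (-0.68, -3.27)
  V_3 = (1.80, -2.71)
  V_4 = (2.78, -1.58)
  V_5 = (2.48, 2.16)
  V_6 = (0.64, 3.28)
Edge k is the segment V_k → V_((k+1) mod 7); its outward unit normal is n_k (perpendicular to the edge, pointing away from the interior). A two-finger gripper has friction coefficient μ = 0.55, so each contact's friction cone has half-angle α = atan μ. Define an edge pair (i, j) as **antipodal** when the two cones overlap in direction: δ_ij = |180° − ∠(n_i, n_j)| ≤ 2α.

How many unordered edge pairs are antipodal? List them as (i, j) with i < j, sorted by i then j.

α = atan 0.55 = 28.81°;  2α = 57.62°
n_0 = (-0.8657, +0.5006)
n_1 = (-0.7315, -0.6818)
n_2 = (+0.2203, -0.9754)
n_3 = (+0.7555, -0.6552)
n_4 = (+0.9968, +0.0800)
n_5 = (+0.5199, +0.8542)
n_6 = (-0.0805, +0.9968)
  (0,1): δ = 106.97°  ·
  (0,2): δ = 47.24°  ✓
  (0,3): δ = 10.90°  ✓
  (0,4): δ = 34.62°  ✓
  (0,5): δ = 88.71°  ·
  (0,6): δ = 124.65°  ·
  (1,2): δ = 120.26°  ·
  (1,3): δ = 83.92°  ·
  (1,4): δ = 38.40°  ✓
  (1,5): δ = 15.68°  ✓
  (1,6): δ = 51.63°  ✓
  (2,3): δ = 143.66°  ·
  (2,4): δ = 98.14°  ·
  (2,5): δ = 44.05°  ✓
  (2,6): δ = 8.11°  ✓
  (3,4): δ = 134.48°  ·
  (3,5): δ = 80.40°  ·
  (3,6): δ = 44.45°  ✓
  (4,5): δ = 125.91°  ·
  (4,6): δ = 89.97°  ·
  (5,6): δ = 144.05°  ·
antipodal pairs: 9

count = 9; pairs: (0,2), (0,3), (0,4), (1,4), (1,5), (1,6), (2,5), (2,6), (3,6)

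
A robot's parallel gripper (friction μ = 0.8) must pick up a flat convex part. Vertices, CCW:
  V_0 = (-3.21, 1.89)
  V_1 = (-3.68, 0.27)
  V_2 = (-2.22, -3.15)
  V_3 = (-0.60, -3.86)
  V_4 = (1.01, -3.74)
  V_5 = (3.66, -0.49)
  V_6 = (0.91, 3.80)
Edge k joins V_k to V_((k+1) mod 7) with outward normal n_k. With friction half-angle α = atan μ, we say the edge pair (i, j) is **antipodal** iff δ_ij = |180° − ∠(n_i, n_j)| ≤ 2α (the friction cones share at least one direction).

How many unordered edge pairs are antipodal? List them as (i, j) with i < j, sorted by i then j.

α = atan 0.8 = 38.66°;  2α = 77.32°
n_0 = (-0.9604, +0.2786)
n_1 = (-0.9197, -0.3926)
n_2 = (-0.4014, -0.9159)
n_3 = (+0.0743, -0.9972)
n_4 = (+0.7750, -0.6319)
n_5 = (+0.8419, +0.5397)
n_6 = (-0.4206, +0.9072)
  (0,1): δ = 140.70°  ·
  (0,2): δ = 97.49°  ·
  (0,3): δ = 69.56°  ✓
  (0,4): δ = 23.01°  ✓
  (0,5): δ = 48.84°  ✓
  (0,6): δ = 131.05°  ·
  (1,2): δ = 136.78°  ·
  (1,3): δ = 108.86°  ·
  (1,4): δ = 62.31°  ✓
  (1,5): δ = 9.54°  ✓
  (1,6): δ = 91.75°  ·
  (2,3): δ = 152.07°  ·
  (2,4): δ = 105.53°  ·
  (2,5): δ = 33.67°  ✓
  (2,6): δ = 48.54°  ✓
  (3,4): δ = 133.46°  ·
  (3,5): δ = 61.60°  ✓
  (3,6): δ = 20.61°  ✓
  (4,5): δ = 108.15°  ·
  (4,6): δ = 25.93°  ✓
  (5,6): δ = 97.79°  ·
antipodal pairs: 10

count = 10; pairs: (0,3), (0,4), (0,5), (1,4), (1,5), (2,5), (2,6), (3,5), (3,6), (4,6)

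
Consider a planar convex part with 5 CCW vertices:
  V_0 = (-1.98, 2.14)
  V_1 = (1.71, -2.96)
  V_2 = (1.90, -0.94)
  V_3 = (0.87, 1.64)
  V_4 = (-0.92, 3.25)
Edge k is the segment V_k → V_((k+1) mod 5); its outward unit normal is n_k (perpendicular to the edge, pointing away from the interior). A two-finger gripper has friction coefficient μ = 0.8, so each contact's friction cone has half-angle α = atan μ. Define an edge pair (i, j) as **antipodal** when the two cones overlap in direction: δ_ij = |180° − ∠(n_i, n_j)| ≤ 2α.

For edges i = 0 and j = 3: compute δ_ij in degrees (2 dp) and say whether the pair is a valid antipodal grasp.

δ = 12.14°, valid

α = atan 0.8 = 38.66°;  2α = 77.32°
edge 0: e_0 = (+3.69, -5.10);  n_0 = (-0.8102, -0.5862)
edge 3: e_3 = (-1.79, +1.61);  n_3 = (+0.6687, +0.7435)
∠(n_0, n_3) = 167.86°
δ = |180° − 167.86°| = 12.14°
12.14° ≤ 2α = 77.32°  →  valid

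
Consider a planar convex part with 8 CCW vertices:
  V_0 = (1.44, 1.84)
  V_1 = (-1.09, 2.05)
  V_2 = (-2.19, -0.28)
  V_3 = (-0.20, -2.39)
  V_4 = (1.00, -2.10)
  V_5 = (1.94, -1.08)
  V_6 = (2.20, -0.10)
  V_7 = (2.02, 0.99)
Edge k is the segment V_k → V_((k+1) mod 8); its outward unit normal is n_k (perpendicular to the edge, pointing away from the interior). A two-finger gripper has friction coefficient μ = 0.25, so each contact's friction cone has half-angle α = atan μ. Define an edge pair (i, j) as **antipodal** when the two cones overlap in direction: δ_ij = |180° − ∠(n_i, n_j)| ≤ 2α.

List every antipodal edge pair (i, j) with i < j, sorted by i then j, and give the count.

α = atan 0.25 = 14.04°;  2α = 28.07°
n_0 = (+0.0827, +0.9966)
n_1 = (-0.9043, +0.4269)
n_2 = (-0.7275, -0.6861)
n_3 = (+0.2349, -0.9720)
n_4 = (+0.7354, -0.6777)
n_5 = (+0.9666, -0.2564)
n_6 = (+0.9866, +0.1629)
n_7 = (+0.8260, +0.5636)
  (0,1): δ = 110.53°  ·
  (0,2): δ = 41.93°  ·
  (0,3): δ = 18.33°  ✓
  (0,4): δ = 52.08°  ·
  (0,5): δ = 79.89°  ·
  (0,6): δ = 104.12°  ·
  (0,7): δ = 129.05°  ·
  (1,2): δ = 111.40°  ·
  (1,3): δ = 51.14°  ·
  (1,4): δ = 17.39°  ✓
  (1,5): δ = 10.41°  ✓
  (1,6): δ = 34.65°  ·
  (1,7): δ = 59.58°  ·
  (2,3): δ = 119.74°  ·
  (2,4): δ = 85.99°  ·
  (2,5): δ = 58.18°  ·
  (2,6): δ = 33.95°  ·
  (2,7): δ = 9.02°  ✓
  (3,4): δ = 146.25°  ·
  (3,5): δ = 118.44°  ·
  (3,6): δ = 94.21°  ·
  (3,7): δ = 69.28°  ·
  (4,5): δ = 152.20°  ·
  (4,6): δ = 127.96°  ·
  (4,7): δ = 103.03°  ·
  (5,6): δ = 155.76°  ·
  (5,7): δ = 130.83°  ·
  (6,7): δ = 155.07°  ·
antipodal pairs: 4

count = 4; pairs: (0,3), (1,4), (1,5), (2,7)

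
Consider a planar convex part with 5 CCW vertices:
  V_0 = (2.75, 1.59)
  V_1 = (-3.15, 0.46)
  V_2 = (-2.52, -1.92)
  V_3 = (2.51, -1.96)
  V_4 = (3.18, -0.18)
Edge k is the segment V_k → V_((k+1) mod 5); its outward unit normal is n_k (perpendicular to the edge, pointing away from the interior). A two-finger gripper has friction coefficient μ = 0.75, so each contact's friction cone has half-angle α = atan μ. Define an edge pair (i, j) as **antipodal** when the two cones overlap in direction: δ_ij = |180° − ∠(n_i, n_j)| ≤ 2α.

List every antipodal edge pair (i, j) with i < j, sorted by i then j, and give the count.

α = atan 0.75 = 36.87°;  2α = 73.74°
n_0 = (-0.1881, +0.9821)
n_1 = (-0.9667, -0.2559)
n_2 = (-0.0080, -1.0000)
n_3 = (+0.9359, -0.3523)
n_4 = (+0.9717, +0.2361)
  (0,1): δ = 86.02°  ·
  (0,2): δ = 11.30°  ✓
  (0,3): δ = 58.53°  ✓
  (0,4): δ = 92.81°  ·
  (1,2): δ = 105.28°  ·
  (1,3): δ = 35.45°  ✓
  (1,4): δ = 1.17°  ✓
  (2,3): δ = 110.17°  ·
  (2,4): δ = 75.89°  ·
  (3,4): δ = 145.72°  ·
antipodal pairs: 4

count = 4; pairs: (0,2), (0,3), (1,3), (1,4)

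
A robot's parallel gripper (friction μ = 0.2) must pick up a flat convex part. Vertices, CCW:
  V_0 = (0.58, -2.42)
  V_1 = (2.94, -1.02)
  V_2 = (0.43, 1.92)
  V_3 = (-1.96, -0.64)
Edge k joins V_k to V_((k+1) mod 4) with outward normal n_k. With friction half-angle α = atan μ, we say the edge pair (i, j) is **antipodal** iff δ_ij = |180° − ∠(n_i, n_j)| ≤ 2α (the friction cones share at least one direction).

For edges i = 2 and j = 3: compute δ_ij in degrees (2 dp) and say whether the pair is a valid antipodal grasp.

α = atan 0.2 = 11.31°;  2α = 22.62°
edge 2: e_2 = (-2.39, -2.56);  n_2 = (-0.7310, +0.6824)
edge 3: e_3 = (+2.54, -1.78);  n_3 = (-0.5739, -0.8189)
∠(n_2, n_3) = 98.01°
δ = |180° − 98.01°| = 81.99°
81.99° > 2α = 22.62°  →  invalid

δ = 81.99°, invalid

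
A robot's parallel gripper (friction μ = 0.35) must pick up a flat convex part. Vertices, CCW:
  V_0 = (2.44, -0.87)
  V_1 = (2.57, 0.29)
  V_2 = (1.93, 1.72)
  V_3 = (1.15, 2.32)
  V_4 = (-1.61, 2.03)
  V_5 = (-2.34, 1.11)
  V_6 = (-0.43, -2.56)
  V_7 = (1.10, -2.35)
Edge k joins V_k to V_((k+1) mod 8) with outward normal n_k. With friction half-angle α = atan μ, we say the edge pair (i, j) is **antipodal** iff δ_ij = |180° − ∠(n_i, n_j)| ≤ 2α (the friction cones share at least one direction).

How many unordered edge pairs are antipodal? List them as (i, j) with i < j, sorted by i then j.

α = atan 0.35 = 19.29°;  2α = 38.58°
n_0 = (+0.9938, -0.1114)
n_1 = (+0.9128, +0.4085)
n_2 = (+0.6097, +0.7926)
n_3 = (-0.1045, +0.9945)
n_4 = (-0.7834, +0.6216)
n_5 = (-0.8871, -0.4617)
n_6 = (+0.1360, -0.9907)
n_7 = (+0.7413, -0.6712)
  (0,1): δ = 149.49°  ·
  (0,2): δ = 121.17°  ·
  (0,3): δ = 77.61°  ·
  (0,4): δ = 32.04°  ✓
  (0,5): δ = 33.89°  ✓
  (0,6): δ = 104.21°  ·
  (0,7): δ = 144.24°  ·
  (1,2): δ = 151.68°  ·
  (1,3): δ = 108.11°  ·
  (1,4): δ = 62.54°  ·
  (1,5): δ = 3.38°  ✓
  (1,6): δ = 73.70°  ·
  (1,7): δ = 113.73°  ·
  (2,3): δ = 136.43°  ·
  (2,4): δ = 90.86°  ·
  (2,5): δ = 24.94°  ✓
  (2,6): δ = 45.38°  ·
  (2,7): δ = 85.41°  ·
  (3,4): δ = 134.43°  ·
  (3,5): δ = 68.50°  ·
  (3,6): δ = 1.82°  ✓
  (3,7): δ = 41.84°  ·
  (4,5): δ = 114.07°  ·
  (4,6): δ = 43.75°  ·
  (4,7): δ = 3.73°  ✓
  (5,6): δ = 109.68°  ·
  (5,7): δ = 69.65°  ·
  (6,7): δ = 139.97°  ·
antipodal pairs: 6

count = 6; pairs: (0,4), (0,5), (1,5), (2,5), (3,6), (4,7)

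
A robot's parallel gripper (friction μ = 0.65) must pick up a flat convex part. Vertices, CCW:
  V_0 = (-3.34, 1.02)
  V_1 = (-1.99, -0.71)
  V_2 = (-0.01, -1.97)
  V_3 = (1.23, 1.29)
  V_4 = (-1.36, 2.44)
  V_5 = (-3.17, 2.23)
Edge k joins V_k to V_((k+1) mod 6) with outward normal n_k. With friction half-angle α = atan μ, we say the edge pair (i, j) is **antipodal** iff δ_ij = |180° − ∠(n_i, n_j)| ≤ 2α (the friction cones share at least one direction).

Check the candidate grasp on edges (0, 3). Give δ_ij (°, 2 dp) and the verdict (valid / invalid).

α = atan 0.65 = 33.02°;  2α = 66.05°
edge 0: e_0 = (+1.35, -1.73);  n_0 = (-0.7884, -0.6152)
edge 3: e_3 = (-2.59, +1.15);  n_3 = (+0.4058, +0.9140)
∠(n_0, n_3) = 151.91°
δ = |180° − 151.91°| = 28.09°
28.09° ≤ 2α = 66.05°  →  valid

δ = 28.09°, valid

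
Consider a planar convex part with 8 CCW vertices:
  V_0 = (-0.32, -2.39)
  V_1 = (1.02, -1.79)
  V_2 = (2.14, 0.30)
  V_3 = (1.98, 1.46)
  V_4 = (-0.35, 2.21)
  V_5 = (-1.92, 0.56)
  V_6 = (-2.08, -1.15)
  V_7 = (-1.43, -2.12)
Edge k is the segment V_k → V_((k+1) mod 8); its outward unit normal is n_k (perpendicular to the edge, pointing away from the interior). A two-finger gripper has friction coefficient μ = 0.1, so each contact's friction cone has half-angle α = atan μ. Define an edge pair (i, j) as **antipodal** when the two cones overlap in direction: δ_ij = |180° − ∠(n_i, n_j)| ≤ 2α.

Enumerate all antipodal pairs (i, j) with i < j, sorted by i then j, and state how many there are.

α = atan 0.1 = 5.71°;  2α = 11.42°
n_0 = (+0.4087, -0.9127)
n_1 = (+0.8814, -0.4723)
n_2 = (+0.9906, +0.1366)
n_3 = (+0.3064, +0.9519)
n_4 = (-0.7245, +0.6893)
n_5 = (-0.9957, +0.0932)
n_6 = (-0.8307, -0.5567)
n_7 = (-0.2364, -0.9717)
  (0,1): δ = 142.31°  ·
  (0,2): δ = 106.27°  ·
  (0,3): δ = 41.96°  ·
  (0,4): δ = 22.30°  ·
  (0,5): δ = 60.53°  ·
  (0,6): δ = 99.71°  ·
  (0,7): δ = 142.21°  ·
  (1,2): δ = 143.96°  ·
  (1,3): δ = 79.66°  ·
  (1,4): δ = 15.39°  ·
  (1,5): δ = 22.84°  ·
  (1,6): δ = 62.01°  ·
  (1,7): δ = 104.51°  ·
  (2,3): δ = 115.70°  ·
  (2,4): δ = 51.43°  ·
  (2,5): δ = 13.20°  ·
  (2,6): δ = 25.97°  ·
  (2,7): δ = 68.48°  ·
  (3,4): δ = 115.73°  ·
  (3,5): δ = 77.50°  ·
  (3,6): δ = 38.33°  ·
  (3,7): δ = 4.17°  ✓
  (4,5): δ = 141.77°  ·
  (4,6): δ = 102.60°  ·
  (4,7): δ = 60.09°  ·
  (5,6): δ = 140.83°  ·
  (5,7): δ = 98.33°  ·
  (6,7): δ = 137.50°  ·
antipodal pairs: 1

count = 1; pairs: (3,7)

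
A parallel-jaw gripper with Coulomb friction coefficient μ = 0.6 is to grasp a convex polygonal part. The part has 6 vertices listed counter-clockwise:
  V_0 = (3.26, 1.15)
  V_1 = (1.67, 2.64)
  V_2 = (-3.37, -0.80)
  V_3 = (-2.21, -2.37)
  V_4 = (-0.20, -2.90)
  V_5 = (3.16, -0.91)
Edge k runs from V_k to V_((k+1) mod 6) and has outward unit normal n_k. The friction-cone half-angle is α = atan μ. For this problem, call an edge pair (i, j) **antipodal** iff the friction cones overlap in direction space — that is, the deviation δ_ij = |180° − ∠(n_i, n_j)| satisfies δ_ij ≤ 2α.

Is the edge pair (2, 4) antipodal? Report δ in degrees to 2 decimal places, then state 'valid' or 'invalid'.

δ = 95.82°, invalid

α = atan 0.6 = 30.96°;  2α = 61.93°
edge 2: e_2 = (+1.16, -1.57);  n_2 = (-0.8043, -0.5942)
edge 4: e_4 = (+3.36, +1.99);  n_4 = (+0.5096, -0.8604)
∠(n_2, n_4) = 84.18°
δ = |180° − 84.18°| = 95.82°
95.82° > 2α = 61.93°  →  invalid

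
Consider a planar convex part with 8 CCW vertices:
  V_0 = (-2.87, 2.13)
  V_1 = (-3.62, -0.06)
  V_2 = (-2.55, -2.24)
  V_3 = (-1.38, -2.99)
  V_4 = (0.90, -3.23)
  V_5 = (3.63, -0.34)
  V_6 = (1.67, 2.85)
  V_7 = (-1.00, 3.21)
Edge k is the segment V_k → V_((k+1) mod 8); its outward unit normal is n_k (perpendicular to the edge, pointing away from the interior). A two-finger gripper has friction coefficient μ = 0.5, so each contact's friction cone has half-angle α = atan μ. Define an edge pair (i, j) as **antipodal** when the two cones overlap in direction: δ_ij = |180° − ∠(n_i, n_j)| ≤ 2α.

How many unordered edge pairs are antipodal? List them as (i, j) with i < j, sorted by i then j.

count = 9; pairs: (0,4), (0,5), (1,5), (2,5), (2,6), (3,5), (3,6), (3,7), (4,7)

α = atan 0.5 = 26.57°;  2α = 53.13°
n_0 = (-0.9461, +0.3240)
n_1 = (-0.8977, -0.4406)
n_2 = (-0.5397, -0.8419)
n_3 = (-0.1047, -0.9945)
n_4 = (+0.7269, -0.6867)
n_5 = (+0.8520, +0.5235)
n_6 = (+0.1336, +0.9910)
n_7 = (-0.5001, +0.8660)
  (0,1): δ = 134.95°  ·
  (0,2): δ = 103.76°  ·
  (0,3): δ = 77.10°  ·
  (0,4): δ = 24.46°  ✓
  (0,5): δ = 50.47°  ✓
  (0,6): δ = 101.23°  ·
  (0,7): δ = 138.91°  ·
  (1,2): δ = 148.80°  ·
  (1,3): δ = 122.15°  ·
  (1,4): δ = 69.51°  ·
  (1,5): δ = 5.42°  ✓
  (1,6): δ = 56.18°  ·
  (1,7): δ = 93.87°  ·
  (2,3): δ = 153.35°  ·
  (2,4): δ = 100.71°  ·
  (2,5): δ = 25.77°  ✓
  (2,6): δ = 24.98°  ✓
  (2,7): δ = 62.67°  ·
  (3,4): δ = 127.36°  ·
  (3,5): δ = 52.42°  ✓
  (3,6): δ = 1.67°  ✓
  (3,7): δ = 36.02°  ✓
  (4,5): δ = 105.06°  ·
  (4,6): δ = 54.31°  ·
  (4,7): δ = 16.62°  ✓
  (5,6): δ = 129.25°  ·
  (5,7): δ = 91.56°  ·
  (6,7): δ = 142.31°  ·
antipodal pairs: 9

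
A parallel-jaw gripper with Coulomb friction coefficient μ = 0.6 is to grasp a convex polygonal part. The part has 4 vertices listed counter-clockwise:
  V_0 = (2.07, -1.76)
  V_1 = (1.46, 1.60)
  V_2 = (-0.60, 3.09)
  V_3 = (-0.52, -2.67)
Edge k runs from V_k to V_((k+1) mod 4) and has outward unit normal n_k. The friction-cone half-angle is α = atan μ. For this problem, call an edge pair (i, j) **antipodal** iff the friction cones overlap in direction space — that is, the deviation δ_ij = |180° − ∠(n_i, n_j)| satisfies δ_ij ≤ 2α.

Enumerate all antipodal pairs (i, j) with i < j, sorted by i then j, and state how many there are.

count = 3; pairs: (0,2), (1,2), (1,3)

α = atan 0.6 = 30.96°;  2α = 61.93°
n_0 = (+0.9839, +0.1786)
n_1 = (+0.5861, +0.8103)
n_2 = (-0.9999, -0.0139)
n_3 = (+0.3315, -0.9435)
  (0,1): δ = 136.17°  ·
  (0,2): δ = 9.49°  ✓
  (0,3): δ = 99.07°  ·
  (1,2): δ = 53.33°  ✓
  (1,3): δ = 55.24°  ✓
  (2,3): δ = 71.44°  ·
antipodal pairs: 3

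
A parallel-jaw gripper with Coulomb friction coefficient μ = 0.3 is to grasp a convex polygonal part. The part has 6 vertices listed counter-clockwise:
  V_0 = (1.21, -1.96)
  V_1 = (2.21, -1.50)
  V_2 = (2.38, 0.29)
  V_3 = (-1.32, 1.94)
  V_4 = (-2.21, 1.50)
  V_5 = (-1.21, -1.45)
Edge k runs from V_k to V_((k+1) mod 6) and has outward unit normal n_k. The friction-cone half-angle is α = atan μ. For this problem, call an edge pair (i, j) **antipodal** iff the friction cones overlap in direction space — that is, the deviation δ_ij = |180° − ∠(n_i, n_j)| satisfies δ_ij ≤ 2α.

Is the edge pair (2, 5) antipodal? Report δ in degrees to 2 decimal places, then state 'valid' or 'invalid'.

δ = 12.13°, valid

α = atan 0.3 = 16.70°;  2α = 33.40°
edge 2: e_2 = (-3.70, +1.65);  n_2 = (+0.4073, +0.9133)
edge 5: e_5 = (+2.42, -0.51);  n_5 = (-0.2062, -0.9785)
∠(n_2, n_5) = 167.87°
δ = |180° − 167.87°| = 12.13°
12.13° ≤ 2α = 33.40°  →  valid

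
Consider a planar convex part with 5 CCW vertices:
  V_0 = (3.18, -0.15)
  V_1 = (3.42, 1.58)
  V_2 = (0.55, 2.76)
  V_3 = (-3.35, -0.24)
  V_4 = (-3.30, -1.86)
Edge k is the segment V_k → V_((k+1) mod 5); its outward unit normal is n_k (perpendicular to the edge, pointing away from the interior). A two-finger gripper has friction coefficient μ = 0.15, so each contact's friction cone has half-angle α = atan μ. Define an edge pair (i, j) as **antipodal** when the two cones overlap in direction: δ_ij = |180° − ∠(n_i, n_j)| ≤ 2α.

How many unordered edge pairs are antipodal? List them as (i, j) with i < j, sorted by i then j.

α = atan 0.15 = 8.53°;  2α = 17.06°
n_0 = (+0.9905, -0.1374)
n_1 = (+0.3803, +0.9249)
n_2 = (-0.6097, +0.7926)
n_3 = (-0.9995, -0.0308)
n_4 = (+0.2552, -0.9669)
  (0,1): δ = 104.45°  ·
  (0,2): δ = 44.53°  ·
  (0,3): δ = 9.67°  ✓
  (0,4): δ = 112.68°  ·
  (1,2): δ = 120.08°  ·
  (1,3): δ = 65.88°  ·
  (1,4): δ = 37.13°  ·
  (2,3): δ = 125.80°  ·
  (2,4): δ = 22.79°  ·
  (3,4): δ = 76.99°  ·
antipodal pairs: 1

count = 1; pairs: (0,3)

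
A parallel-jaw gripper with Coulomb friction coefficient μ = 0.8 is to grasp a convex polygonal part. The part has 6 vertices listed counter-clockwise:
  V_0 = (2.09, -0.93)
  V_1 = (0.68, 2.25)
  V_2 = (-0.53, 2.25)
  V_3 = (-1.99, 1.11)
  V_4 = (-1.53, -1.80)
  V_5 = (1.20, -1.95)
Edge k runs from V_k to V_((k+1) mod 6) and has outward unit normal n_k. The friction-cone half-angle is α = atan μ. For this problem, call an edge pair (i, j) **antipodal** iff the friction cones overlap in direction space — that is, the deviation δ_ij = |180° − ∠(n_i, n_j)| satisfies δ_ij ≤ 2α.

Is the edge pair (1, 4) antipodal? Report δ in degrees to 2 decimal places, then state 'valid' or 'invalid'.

δ = 3.14°, valid

α = atan 0.8 = 38.66°;  2α = 77.32°
edge 1: e_1 = (-1.21, +0.00);  n_1 = (+0.0000, +1.0000)
edge 4: e_4 = (+2.73, -0.15);  n_4 = (-0.0549, -0.9985)
∠(n_1, n_4) = 176.86°
δ = |180° − 176.86°| = 3.14°
3.14° ≤ 2α = 77.32°  →  valid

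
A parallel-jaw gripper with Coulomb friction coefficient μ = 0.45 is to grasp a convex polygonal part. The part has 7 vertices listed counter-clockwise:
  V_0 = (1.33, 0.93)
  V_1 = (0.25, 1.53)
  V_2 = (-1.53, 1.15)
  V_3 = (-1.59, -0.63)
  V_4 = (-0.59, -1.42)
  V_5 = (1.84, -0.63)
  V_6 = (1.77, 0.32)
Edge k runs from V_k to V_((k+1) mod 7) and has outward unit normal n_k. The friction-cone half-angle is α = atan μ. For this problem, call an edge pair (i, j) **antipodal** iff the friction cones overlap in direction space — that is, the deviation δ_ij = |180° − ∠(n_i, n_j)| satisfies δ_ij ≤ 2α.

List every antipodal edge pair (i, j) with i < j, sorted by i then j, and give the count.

count = 7; pairs: (0,3), (0,4), (1,4), (2,5), (2,6), (3,5), (3,6)

α = atan 0.45 = 24.23°;  2α = 48.46°
n_0 = (+0.4856, +0.8742)
n_1 = (-0.2088, +0.9780)
n_2 = (-0.9994, +0.0337)
n_3 = (-0.6199, -0.7847)
n_4 = (+0.3092, -0.9510)
n_5 = (+0.9973, +0.0735)
n_6 = (+0.8110, +0.5850)
  (0,1): δ = 138.89°  ·
  (0,2): δ = 62.88°  ·
  (0,3): δ = 9.25°  ✓
  (0,4): δ = 47.06°  ✓
  (0,5): δ = 123.27°  ·
  (0,6): δ = 154.86°  ·
  (1,2): δ = 103.98°  ·
  (1,3): δ = 50.36°  ·
  (1,4): δ = 5.96°  ✓
  (1,5): δ = 82.16°  ·
  (1,6): δ = 113.75°  ·
  (2,3): δ = 126.38°  ·
  (2,4): δ = 70.06°  ·
  (2,5): δ = 6.14°  ✓
  (2,6): δ = 37.73°  ✓
  (3,4): δ = 123.68°  ·
  (3,5): δ = 47.48°  ✓
  (3,6): δ = 15.89°  ✓
  (4,5): δ = 103.80°  ·
  (4,6): δ = 72.21°  ·
  (5,6): δ = 148.41°  ·
antipodal pairs: 7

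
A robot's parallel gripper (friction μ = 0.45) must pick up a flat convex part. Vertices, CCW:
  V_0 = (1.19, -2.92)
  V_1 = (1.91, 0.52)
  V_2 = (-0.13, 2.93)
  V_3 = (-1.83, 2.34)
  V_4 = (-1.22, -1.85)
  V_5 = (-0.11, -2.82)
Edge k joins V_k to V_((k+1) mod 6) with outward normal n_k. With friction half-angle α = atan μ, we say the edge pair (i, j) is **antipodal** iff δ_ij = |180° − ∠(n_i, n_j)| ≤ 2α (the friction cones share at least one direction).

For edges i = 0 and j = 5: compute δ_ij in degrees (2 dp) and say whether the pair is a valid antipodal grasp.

δ = 97.42°, invalid

α = atan 0.45 = 24.23°;  2α = 48.46°
edge 0: e_0 = (+0.72, +3.44);  n_0 = (+0.9788, -0.2049)
edge 5: e_5 = (+1.30, -0.10);  n_5 = (-0.0767, -0.9971)
∠(n_0, n_5) = 82.58°
δ = |180° − 82.58°| = 97.42°
97.42° > 2α = 48.46°  →  invalid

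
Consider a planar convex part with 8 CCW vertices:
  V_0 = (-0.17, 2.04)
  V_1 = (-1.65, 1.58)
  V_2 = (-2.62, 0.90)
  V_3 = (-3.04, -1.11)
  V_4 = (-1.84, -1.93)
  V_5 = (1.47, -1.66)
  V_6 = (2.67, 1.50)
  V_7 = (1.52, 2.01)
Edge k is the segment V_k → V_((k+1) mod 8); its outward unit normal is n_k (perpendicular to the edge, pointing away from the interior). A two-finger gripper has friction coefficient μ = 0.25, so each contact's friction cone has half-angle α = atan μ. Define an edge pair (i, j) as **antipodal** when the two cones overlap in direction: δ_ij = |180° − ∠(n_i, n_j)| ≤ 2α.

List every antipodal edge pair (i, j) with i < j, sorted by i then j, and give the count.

α = atan 0.25 = 14.04°;  2α = 28.07°
n_0 = (-0.2968, +0.9549)
n_1 = (-0.5740, +0.8188)
n_2 = (-0.9789, +0.2045)
n_3 = (-0.5642, -0.8256)
n_4 = (+0.0813, -0.9967)
n_5 = (+0.9349, -0.3550)
n_6 = (+0.4054, +0.9141)
n_7 = (+0.0177, +0.9998)
  (0,1): δ = 162.23°  ·
  (0,2): δ = 119.07°  ·
  (0,3): δ = 51.61°  ·
  (0,4): δ = 12.60°  ✓
  (0,5): δ = 51.94°  ·
  (0,6): δ = 138.82°  ·
  (0,7): δ = 161.72°  ·
  (1,2): δ = 136.83°  ·
  (1,3): δ = 69.38°  ·
  (1,4): δ = 30.37°  ·
  (1,5): δ = 34.17°  ·
  (1,6): δ = 121.05°  ·
  (1,7): δ = 143.95°  ·
  (2,3): δ = 112.54°  ·
  (2,4): δ = 73.53°  ·
  (2,5): δ = 8.99°  ✓
  (2,6): δ = 77.89°  ·
  (2,7): δ = 100.79°  ·
  (3,4): δ = 140.99°  ·
  (3,5): δ = 76.45°  ·
  (3,6): δ = 10.43°  ✓
  (3,7): δ = 33.33°  ·
  (4,5): δ = 115.46°  ·
  (4,6): δ = 28.58°  ·
  (4,7): δ = 5.68°  ✓
  (5,6): δ = 93.12°  ·
  (5,7): δ = 70.22°  ·
  (6,7): δ = 157.10°  ·
antipodal pairs: 4

count = 4; pairs: (0,4), (2,5), (3,6), (4,7)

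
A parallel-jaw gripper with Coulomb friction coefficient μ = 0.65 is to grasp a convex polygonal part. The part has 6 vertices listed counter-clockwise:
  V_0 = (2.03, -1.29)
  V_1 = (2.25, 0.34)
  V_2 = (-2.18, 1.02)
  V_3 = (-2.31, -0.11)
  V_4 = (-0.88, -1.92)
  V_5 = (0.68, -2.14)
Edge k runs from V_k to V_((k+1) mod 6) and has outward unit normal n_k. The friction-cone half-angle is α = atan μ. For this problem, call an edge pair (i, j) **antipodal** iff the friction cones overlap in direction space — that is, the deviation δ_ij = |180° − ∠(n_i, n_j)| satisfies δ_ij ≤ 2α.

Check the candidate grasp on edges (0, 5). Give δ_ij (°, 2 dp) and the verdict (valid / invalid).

δ = 129.88°, invalid

α = atan 0.65 = 33.02°;  2α = 66.05°
edge 0: e_0 = (+0.22, +1.63);  n_0 = (+0.9910, -0.1338)
edge 5: e_5 = (+1.35, +0.85);  n_5 = (+0.5328, -0.8462)
∠(n_0, n_5) = 50.12°
δ = |180° − 50.12°| = 129.88°
129.88° > 2α = 66.05°  →  invalid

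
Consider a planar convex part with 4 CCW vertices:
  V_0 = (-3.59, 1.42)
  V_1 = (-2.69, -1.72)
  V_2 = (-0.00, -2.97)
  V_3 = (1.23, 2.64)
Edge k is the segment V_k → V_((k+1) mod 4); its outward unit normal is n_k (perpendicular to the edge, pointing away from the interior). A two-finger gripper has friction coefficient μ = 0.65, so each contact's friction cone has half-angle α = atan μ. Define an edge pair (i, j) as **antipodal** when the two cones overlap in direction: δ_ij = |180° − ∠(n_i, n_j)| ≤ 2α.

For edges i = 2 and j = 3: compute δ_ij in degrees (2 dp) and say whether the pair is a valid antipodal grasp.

δ = 63.43°, valid

α = atan 0.65 = 33.02°;  2α = 66.05°
edge 2: e_2 = (+1.23, +5.61);  n_2 = (+0.9768, -0.2142)
edge 3: e_3 = (-4.82, -1.22);  n_3 = (-0.2454, +0.9694)
∠(n_2, n_3) = 116.57°
δ = |180° − 116.57°| = 63.43°
63.43° ≤ 2α = 66.05°  →  valid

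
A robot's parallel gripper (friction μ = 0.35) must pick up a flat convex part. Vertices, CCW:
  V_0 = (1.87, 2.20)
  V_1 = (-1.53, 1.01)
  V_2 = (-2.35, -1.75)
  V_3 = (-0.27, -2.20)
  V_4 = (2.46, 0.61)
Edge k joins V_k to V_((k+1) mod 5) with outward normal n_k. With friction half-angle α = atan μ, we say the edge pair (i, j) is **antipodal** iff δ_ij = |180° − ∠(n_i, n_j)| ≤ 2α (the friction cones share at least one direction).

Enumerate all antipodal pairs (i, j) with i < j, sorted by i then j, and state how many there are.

count = 4; pairs: (0,2), (0,3), (1,3), (1,4)

α = atan 0.35 = 19.29°;  2α = 38.58°
n_0 = (-0.3304, +0.9439)
n_1 = (-0.9586, +0.2848)
n_2 = (-0.2115, -0.9774)
n_3 = (+0.7172, -0.6968)
n_4 = (+0.9375, +0.3479)
  (0,1): δ = 125.84°  ·
  (0,2): δ = 31.50°  ✓
  (0,3): δ = 26.54°  ✓
  (0,4): δ = 91.07°  ·
  (1,2): δ = 85.66°  ·
  (1,3): δ = 27.63°  ✓
  (1,4): δ = 36.91°  ✓
  (2,3): δ = 121.97°  ·
  (2,4): δ = 57.43°  ·
  (3,4): δ = 115.47°  ·
antipodal pairs: 4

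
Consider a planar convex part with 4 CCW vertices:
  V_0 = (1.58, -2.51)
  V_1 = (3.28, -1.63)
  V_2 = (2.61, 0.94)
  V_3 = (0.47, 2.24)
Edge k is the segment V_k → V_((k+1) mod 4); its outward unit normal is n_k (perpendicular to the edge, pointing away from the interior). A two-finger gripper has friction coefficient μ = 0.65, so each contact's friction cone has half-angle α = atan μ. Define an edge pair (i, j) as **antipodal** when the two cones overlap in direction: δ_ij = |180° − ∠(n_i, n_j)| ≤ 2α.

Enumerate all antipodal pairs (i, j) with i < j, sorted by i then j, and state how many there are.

count = 3; pairs: (0,2), (1,3), (2,3)

α = atan 0.65 = 33.02°;  2α = 66.05°
n_0 = (+0.4597, -0.8881)
n_1 = (+0.9677, +0.2523)
n_2 = (+0.5192, +0.8547)
n_3 = (-0.9738, -0.2276)
  (0,1): δ = 102.76°  ·
  (0,2): δ = 58.65°  ✓
  (0,3): δ = 75.78°  ·
  (1,2): δ = 135.89°  ·
  (1,3): δ = 1.46°  ✓
  (2,3): δ = 45.57°  ✓
antipodal pairs: 3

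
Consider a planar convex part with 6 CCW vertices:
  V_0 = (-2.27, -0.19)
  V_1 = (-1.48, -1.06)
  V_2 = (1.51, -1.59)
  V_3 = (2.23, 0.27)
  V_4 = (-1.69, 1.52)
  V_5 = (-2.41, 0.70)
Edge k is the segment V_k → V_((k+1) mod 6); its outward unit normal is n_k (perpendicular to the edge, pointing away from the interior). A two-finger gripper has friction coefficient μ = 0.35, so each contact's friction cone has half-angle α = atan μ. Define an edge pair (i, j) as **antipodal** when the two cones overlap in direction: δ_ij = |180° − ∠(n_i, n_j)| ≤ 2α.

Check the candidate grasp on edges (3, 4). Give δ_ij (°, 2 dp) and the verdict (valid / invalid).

α = atan 0.35 = 19.29°;  2α = 38.58°
edge 3: e_3 = (-3.92, +1.25);  n_3 = (+0.3038, +0.9527)
edge 4: e_4 = (-0.72, -0.82);  n_4 = (-0.7514, +0.6598)
∠(n_3, n_4) = 66.40°
δ = |180° − 66.40°| = 113.60°
113.60° > 2α = 38.58°  →  invalid

δ = 113.60°, invalid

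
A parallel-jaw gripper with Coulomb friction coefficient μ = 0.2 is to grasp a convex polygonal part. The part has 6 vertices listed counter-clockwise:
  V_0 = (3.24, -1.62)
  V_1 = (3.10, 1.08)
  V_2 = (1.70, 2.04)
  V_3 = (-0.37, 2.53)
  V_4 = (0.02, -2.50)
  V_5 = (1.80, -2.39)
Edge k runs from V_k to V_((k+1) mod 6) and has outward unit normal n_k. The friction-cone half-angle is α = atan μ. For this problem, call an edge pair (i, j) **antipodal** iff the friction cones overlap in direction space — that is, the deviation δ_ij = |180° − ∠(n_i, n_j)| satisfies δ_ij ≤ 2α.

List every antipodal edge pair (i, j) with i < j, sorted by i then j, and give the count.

count = 2; pairs: (0,3), (2,4)

α = atan 0.2 = 11.31°;  2α = 22.62°
n_0 = (+0.9987, +0.0518)
n_1 = (+0.5655, +0.8247)
n_2 = (+0.2303, +0.9731)
n_3 = (-0.9970, -0.0773)
n_4 = (+0.0617, -0.9981)
n_5 = (+0.4715, -0.8818)
  (0,1): δ = 127.41°  ·
  (0,2): δ = 106.29°  ·
  (0,3): δ = 1.47°  ✓
  (0,4): δ = 90.57°  ·
  (0,5): δ = 115.17°  ·
  (1,2): δ = 158.88°  ·
  (1,3): δ = 51.13°  ·
  (1,4): δ = 37.98°  ·
  (1,5): δ = 62.57°  ·
  (2,3): δ = 72.25°  ·
  (2,4): δ = 16.85°  ✓
  (2,5): δ = 41.45°  ·
  (3,4): δ = 90.90°  ·
  (3,5): δ = 66.30°  ·
  (4,5): δ = 155.40°  ·
antipodal pairs: 2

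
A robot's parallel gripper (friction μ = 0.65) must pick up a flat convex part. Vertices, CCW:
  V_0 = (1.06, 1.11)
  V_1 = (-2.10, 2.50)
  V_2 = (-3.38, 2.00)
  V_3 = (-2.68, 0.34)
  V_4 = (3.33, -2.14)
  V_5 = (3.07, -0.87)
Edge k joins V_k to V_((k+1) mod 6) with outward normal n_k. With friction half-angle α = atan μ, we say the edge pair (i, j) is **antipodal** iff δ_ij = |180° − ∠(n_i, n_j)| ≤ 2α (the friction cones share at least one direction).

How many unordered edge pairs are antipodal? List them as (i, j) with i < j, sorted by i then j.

count = 7; pairs: (0,2), (0,3), (1,3), (2,4), (2,5), (3,4), (3,5)

α = atan 0.65 = 33.02°;  2α = 66.05°
n_0 = (+0.4026, +0.9154)
n_1 = (-0.3639, +0.9315)
n_2 = (-0.9214, -0.3886)
n_3 = (-0.3814, -0.9244)
n_4 = (+0.9797, +0.2006)
n_5 = (+0.7018, +0.7124)
  (0,1): δ = 134.92°  ·
  (0,2): δ = 43.39°  ✓
  (0,3): δ = 1.32°  ✓
  (0,4): δ = 125.31°  ·
  (0,5): δ = 159.17°  ·
  (1,2): δ = 88.47°  ·
  (1,3): δ = 43.76°  ✓
  (1,4): δ = 80.23°  ·
  (1,5): δ = 114.09°  ·
  (2,3): δ = 135.29°  ·
  (2,4): δ = 11.29°  ✓
  (2,5): δ = 22.57°  ✓
  (3,4): δ = 56.01°  ✓
  (3,5): δ = 22.15°  ✓
  (4,5): δ = 146.14°  ·
antipodal pairs: 7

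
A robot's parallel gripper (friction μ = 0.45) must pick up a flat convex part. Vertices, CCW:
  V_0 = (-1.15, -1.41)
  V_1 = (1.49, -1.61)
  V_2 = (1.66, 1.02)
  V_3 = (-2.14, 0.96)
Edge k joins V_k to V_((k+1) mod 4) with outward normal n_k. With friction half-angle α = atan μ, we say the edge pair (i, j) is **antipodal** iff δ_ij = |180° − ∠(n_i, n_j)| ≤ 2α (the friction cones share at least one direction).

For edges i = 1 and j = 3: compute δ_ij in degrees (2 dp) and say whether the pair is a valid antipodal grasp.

α = atan 0.45 = 24.23°;  2α = 48.46°
edge 1: e_1 = (+0.17, +2.63);  n_1 = (+0.9979, -0.0645)
edge 3: e_3 = (+0.99, -2.37);  n_3 = (-0.9227, -0.3854)
∠(n_1, n_3) = 153.63°
δ = |180° − 153.63°| = 26.37°
26.37° ≤ 2α = 48.46°  →  valid

δ = 26.37°, valid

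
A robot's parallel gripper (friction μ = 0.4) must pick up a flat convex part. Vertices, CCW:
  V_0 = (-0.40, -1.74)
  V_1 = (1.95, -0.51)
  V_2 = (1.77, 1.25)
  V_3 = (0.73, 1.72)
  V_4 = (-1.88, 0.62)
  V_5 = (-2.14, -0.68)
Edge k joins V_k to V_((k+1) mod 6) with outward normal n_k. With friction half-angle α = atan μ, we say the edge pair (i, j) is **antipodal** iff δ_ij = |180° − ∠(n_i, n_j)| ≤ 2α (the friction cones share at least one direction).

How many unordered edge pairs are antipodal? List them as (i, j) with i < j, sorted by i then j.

α = atan 0.4 = 21.80°;  2α = 43.60°
n_0 = (+0.4637, -0.8860)
n_1 = (+0.9948, +0.1017)
n_2 = (+0.4118, +0.9113)
n_3 = (-0.3884, +0.9215)
n_4 = (-0.9806, +0.1961)
n_5 = (-0.5203, -0.8540)
  (0,1): δ = 111.79°  ·
  (0,2): δ = 51.95°  ·
  (0,3): δ = 4.77°  ✓
  (0,4): δ = 51.06°  ·
  (0,5): δ = 121.02°  ·
  (1,2): δ = 120.16°  ·
  (1,3): δ = 72.99°  ·
  (1,4): δ = 17.15°  ✓
  (1,5): δ = 52.81°  ·
  (2,3): δ = 132.83°  ·
  (2,4): δ = 76.99°  ·
  (2,5): δ = 7.03°  ✓
  (3,4): δ = 124.16°  ·
  (3,5): δ = 54.20°  ·
  (4,5): δ = 110.04°  ·
antipodal pairs: 3

count = 3; pairs: (0,3), (1,4), (2,5)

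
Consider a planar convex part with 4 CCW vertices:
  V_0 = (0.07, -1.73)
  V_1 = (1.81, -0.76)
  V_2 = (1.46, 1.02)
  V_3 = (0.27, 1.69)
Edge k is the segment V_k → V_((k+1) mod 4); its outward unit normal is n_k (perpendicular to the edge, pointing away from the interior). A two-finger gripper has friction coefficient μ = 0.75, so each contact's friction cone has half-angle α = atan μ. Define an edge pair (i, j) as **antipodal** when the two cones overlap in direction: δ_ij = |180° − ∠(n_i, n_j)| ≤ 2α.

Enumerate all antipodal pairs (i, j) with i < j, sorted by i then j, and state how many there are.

count = 4; pairs: (0,2), (0,3), (1,3), (2,3)

α = atan 0.75 = 36.87°;  2α = 73.74°
n_0 = (+0.4869, -0.8734)
n_1 = (+0.9812, +0.1929)
n_2 = (+0.4906, +0.8714)
n_3 = (-0.9983, +0.0584)
  (0,1): δ = 108.01°  ·
  (0,2): δ = 58.52°  ✓
  (0,3): δ = 57.51°  ✓
  (1,2): δ = 130.50°  ·
  (1,3): δ = 14.47°  ✓
  (2,3): δ = 63.97°  ✓
antipodal pairs: 4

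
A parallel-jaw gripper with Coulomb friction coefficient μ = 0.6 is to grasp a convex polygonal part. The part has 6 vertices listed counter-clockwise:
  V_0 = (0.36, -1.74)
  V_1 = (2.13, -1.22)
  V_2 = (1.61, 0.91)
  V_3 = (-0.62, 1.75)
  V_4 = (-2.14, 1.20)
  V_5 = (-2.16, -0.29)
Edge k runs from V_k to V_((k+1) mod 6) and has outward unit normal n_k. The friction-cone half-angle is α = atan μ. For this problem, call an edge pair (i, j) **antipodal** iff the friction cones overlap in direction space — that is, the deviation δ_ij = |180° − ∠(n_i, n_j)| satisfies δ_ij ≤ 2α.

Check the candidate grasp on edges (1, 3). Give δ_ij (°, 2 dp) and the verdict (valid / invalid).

α = atan 0.6 = 30.96°;  2α = 61.93°
edge 1: e_1 = (-0.52, +2.13);  n_1 = (+0.9715, +0.2372)
edge 3: e_3 = (-1.52, -0.55);  n_3 = (-0.3403, +0.9403)
∠(n_1, n_3) = 96.17°
δ = |180° − 96.17°| = 83.83°
83.83° > 2α = 61.93°  →  invalid

δ = 83.83°, invalid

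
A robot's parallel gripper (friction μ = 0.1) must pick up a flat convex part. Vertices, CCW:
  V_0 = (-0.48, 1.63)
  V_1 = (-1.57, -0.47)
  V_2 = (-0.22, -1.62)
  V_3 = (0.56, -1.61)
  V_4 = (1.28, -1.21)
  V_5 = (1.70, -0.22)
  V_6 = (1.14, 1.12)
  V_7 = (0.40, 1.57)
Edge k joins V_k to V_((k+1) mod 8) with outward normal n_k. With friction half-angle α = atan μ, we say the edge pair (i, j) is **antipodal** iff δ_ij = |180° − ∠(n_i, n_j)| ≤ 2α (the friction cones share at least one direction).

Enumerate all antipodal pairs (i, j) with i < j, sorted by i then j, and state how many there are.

α = atan 0.1 = 5.71°;  2α = 11.42°
n_0 = (-0.8876, +0.4607)
n_1 = (-0.6485, -0.7612)
n_2 = (+0.0128, -0.9999)
n_3 = (+0.4856, -0.8742)
n_4 = (+0.9206, -0.3905)
n_5 = (+0.9227, +0.3856)
n_6 = (+0.5196, +0.8544)
n_7 = (+0.0680, +0.9977)
  (0,1): δ = 102.99°  ·
  (0,2): δ = 61.83°  ·
  (0,3): δ = 33.51°  ·
  (0,4): δ = 4.44°  ✓
  (0,5): δ = 50.11°  ·
  (0,6): δ = 86.13°  ·
  (0,7): δ = 113.53°  ·
  (1,2): δ = 138.84°  ·
  (1,3): δ = 110.52°  ·
  (1,4): δ = 72.56°  ·
  (1,5): δ = 26.89°  ·
  (1,6): δ = 9.12°  ✓
  (1,7): δ = 36.53°  ·
  (2,3): δ = 151.68°  ·
  (2,4): δ = 113.72°  ·
  (2,5): δ = 68.05°  ·
  (2,6): δ = 32.04°  ·
  (2,7): δ = 4.64°  ✓
  (3,4): δ = 142.04°  ·
  (3,5): δ = 96.37°  ·
  (3,6): δ = 60.36°  ·
  (3,7): δ = 32.96°  ·
  (4,5): δ = 134.33°  ·
  (4,6): δ = 98.32°  ·
  (4,7): δ = 70.91°  ·
  (5,6): δ = 143.98°  ·
  (5,7): δ = 116.58°  ·
  (6,7): δ = 152.60°  ·
antipodal pairs: 3

count = 3; pairs: (0,4), (1,6), (2,7)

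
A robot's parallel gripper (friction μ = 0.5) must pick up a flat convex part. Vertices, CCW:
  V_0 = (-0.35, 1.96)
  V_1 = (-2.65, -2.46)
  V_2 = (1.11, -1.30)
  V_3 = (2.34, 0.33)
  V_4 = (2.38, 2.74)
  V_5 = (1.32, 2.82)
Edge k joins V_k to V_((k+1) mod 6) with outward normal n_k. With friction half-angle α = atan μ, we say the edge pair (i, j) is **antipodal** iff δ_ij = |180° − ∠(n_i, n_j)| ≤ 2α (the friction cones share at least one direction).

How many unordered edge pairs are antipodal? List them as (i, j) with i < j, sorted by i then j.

count = 6; pairs: (0,1), (0,2), (0,3), (1,4), (1,5), (2,5)

α = atan 0.5 = 26.57°;  2α = 53.13°
n_0 = (-0.8871, +0.4616)
n_1 = (+0.2948, -0.9556)
n_2 = (+0.7982, -0.6023)
n_3 = (+0.9999, -0.0166)
n_4 = (+0.0753, +0.9972)
n_5 = (-0.4578, +0.8890)
  (0,1): δ = 45.36°  ✓
  (0,2): δ = 9.55°  ✓
  (0,3): δ = 26.54°  ✓
  (0,4): δ = 113.17°  ·
  (0,5): δ = 144.74°  ·
  (1,2): δ = 144.18°  ·
  (1,3): δ = 108.10°  ·
  (1,4): δ = 21.46°  ✓
  (1,5): δ = 10.10°  ✓
  (2,3): δ = 143.91°  ·
  (2,4): δ = 57.28°  ·
  (2,5): δ = 25.71°  ✓
  (3,4): δ = 93.37°  ·
  (3,5): δ = 61.80°  ·
  (4,5): δ = 148.44°  ·
antipodal pairs: 6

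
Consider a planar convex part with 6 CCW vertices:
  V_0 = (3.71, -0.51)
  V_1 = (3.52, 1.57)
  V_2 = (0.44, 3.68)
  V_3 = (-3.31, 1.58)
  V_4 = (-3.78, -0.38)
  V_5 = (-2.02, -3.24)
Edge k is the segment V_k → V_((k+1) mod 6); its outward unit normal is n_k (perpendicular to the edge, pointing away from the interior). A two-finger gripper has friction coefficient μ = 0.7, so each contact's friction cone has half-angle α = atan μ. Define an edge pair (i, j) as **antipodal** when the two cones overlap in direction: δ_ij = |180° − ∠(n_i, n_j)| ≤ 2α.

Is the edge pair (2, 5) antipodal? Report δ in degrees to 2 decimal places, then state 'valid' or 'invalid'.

δ = 3.77°, valid

α = atan 0.7 = 34.99°;  2α = 69.98°
edge 2: e_2 = (-3.75, -2.10);  n_2 = (-0.4886, +0.8725)
edge 5: e_5 = (+5.73, +2.73);  n_5 = (+0.4301, -0.9028)
∠(n_2, n_5) = 176.23°
δ = |180° − 176.23°| = 3.77°
3.77° ≤ 2α = 69.98°  →  valid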